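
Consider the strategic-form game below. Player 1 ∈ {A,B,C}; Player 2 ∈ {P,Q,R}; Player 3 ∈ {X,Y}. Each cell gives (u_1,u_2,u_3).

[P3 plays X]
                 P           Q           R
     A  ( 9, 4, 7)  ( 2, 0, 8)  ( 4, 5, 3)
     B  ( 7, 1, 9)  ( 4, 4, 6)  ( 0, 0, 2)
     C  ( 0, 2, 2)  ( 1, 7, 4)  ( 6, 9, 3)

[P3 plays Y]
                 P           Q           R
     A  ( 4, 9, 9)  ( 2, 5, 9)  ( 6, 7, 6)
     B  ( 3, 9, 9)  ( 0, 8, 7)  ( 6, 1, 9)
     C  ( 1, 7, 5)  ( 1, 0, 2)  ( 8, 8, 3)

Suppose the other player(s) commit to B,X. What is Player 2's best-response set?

u_2(P vs B,X) = 1
u_2(Q vs B,X) = 4
u_2(R vs B,X) = 0
max payoff 4 at {Q}

BR_2 = {Q}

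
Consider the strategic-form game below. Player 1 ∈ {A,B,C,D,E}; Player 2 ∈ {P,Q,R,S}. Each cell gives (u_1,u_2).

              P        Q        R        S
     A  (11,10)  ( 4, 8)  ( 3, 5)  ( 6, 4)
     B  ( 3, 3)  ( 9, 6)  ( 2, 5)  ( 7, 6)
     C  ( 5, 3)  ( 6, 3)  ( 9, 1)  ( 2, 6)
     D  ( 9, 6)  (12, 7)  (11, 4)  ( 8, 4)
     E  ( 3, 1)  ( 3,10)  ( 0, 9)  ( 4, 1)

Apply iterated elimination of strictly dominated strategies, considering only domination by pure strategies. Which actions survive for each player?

P1 drop B (D beats it: P:9>3 Q:12>9 R:11>2 S:8>7)
P1 drop C (D beats it: P:9>5 Q:12>6 R:11>9 S:8>2)
P1 drop E (A beats it: P:11>3 Q:4>3 R:3>0 S:6>4)
P2 drop R (P beats it: A:10>5 D:6>4)
P2 drop S (P beats it: A:10>4 D:6>4)
P1→{A,D} P2→{P,Q}

Remaining: P1:{A,D} P2:{P,Q}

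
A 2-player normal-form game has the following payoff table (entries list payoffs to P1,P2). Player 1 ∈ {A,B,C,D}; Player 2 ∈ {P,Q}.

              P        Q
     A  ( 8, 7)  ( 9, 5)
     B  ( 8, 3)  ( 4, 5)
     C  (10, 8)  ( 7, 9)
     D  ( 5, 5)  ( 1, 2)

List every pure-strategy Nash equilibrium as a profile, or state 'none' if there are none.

(A,P): not NE [P1→C gives 10>8]
(A,Q): not NE [P2→P gives 7>5]
(B,P): not NE [P1→C gives 10>8; P2→Q gives 5>3]
(B,Q): not NE [P1→A gives 9>4]
(C,P): not NE [P2→Q gives 9>8]
(C,Q): not NE [P1→A gives 9>7]
(D,P): not NE [P1→C gives 10>5]
(D,Q): not NE [P1→A gives 9>1; P2→P gives 5>2]

PSNE: ∅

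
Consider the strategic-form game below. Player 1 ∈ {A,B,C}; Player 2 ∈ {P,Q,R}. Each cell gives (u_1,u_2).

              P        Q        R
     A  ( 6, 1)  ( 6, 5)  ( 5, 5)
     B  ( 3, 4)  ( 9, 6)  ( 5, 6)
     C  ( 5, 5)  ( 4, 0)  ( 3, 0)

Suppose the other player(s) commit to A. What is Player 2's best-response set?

P2 best: {Q,R}

u_2(P vs A) = 1
u_2(Q vs A) = 5
u_2(R vs A) = 5
max payoff 5 at {Q,R}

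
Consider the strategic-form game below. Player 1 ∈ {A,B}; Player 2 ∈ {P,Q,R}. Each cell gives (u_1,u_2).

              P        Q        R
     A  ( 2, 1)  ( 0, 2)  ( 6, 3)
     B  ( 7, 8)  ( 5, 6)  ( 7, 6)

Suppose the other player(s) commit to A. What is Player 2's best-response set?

u_2(P vs A) = 1
u_2(Q vs A) = 2
u_2(R vs A) = 3
max payoff 3 at {R}

BR_2 = {R}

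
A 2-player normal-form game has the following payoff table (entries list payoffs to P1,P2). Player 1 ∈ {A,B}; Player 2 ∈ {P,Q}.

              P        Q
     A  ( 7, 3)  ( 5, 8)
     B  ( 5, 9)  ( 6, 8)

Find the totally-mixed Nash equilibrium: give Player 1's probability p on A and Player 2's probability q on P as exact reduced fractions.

P1 indiff ⇒ q·7+(1-q)·5 = q·5+(1-q)·6 ⇒ q(2) = (1-q)(1) ⇒ q = 1/3
P2 indiff ⇒ p·3+(1-p)·9 = p·8+(1-p)·8 ⇒ p(-5) = (1-p)(-1) ⇒ p = 1/6

P1 mixes 1/6 on A; P2 mixes 1/3 on P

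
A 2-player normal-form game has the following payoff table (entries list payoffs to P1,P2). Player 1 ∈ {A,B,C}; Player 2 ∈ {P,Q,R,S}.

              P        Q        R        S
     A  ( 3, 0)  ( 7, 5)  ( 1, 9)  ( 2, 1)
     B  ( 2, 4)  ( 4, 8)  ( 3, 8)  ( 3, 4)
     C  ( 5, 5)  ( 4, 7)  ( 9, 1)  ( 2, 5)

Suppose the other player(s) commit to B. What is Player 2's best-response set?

argmax u_2 = {Q,R}

u_2(P vs B) = 4
u_2(Q vs B) = 8
u_2(R vs B) = 8
u_2(S vs B) = 4
max payoff 8 at {Q,R}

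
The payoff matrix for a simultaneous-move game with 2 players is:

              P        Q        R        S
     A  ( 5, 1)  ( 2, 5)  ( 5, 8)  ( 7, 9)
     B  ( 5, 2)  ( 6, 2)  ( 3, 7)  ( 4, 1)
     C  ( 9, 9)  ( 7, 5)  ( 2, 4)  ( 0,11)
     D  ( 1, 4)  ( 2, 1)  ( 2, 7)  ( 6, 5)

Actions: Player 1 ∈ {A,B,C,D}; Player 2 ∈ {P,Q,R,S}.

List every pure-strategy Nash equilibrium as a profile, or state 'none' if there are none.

(A,P): not NE [P1→C gives 9>5; P2→S gives 9>1]
(A,Q): not NE [P1→C gives 7>2; P2→S gives 9>5]
(A,R): not NE [P2→S gives 9>8]
(A,S): NE
(B,P): not NE [P1→C gives 9>5; P2→R gives 7>2]
(B,Q): not NE [P1→C gives 7>6; P2→R gives 7>2]
(B,R): not NE [P1→A gives 5>3]
(B,S): not NE [P1→A gives 7>4; P2→R gives 7>1]
(C,P): not NE [P2→S gives 11>9]
(C,Q): not NE [P2→S gives 11>5]
(C,R): not NE [P1→A gives 5>2; P2→S gives 11>4]
(C,S): not NE [P1→A gives 7>0]
(D,P): not NE [P1→C gives 9>1; P2→R gives 7>4]
(D,Q): not NE [P1→C gives 7>2; P2→R gives 7>1]
(D,R): not NE [P1→A gives 5>2]
(D,S): not NE [P1→A gives 7>6; P2→R gives 7>5]

NE set: (A,S)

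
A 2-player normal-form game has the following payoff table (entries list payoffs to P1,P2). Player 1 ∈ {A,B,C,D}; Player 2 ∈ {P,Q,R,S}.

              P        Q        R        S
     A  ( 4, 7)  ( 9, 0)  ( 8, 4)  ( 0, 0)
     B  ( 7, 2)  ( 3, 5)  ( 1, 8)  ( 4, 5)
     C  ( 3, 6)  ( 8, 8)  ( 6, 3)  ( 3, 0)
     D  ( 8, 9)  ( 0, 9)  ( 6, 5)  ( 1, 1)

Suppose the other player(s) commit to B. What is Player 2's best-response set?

P2 best: {R}

u_2(P vs B) = 2
u_2(Q vs B) = 5
u_2(R vs B) = 8
u_2(S vs B) = 5
max payoff 8 at {R}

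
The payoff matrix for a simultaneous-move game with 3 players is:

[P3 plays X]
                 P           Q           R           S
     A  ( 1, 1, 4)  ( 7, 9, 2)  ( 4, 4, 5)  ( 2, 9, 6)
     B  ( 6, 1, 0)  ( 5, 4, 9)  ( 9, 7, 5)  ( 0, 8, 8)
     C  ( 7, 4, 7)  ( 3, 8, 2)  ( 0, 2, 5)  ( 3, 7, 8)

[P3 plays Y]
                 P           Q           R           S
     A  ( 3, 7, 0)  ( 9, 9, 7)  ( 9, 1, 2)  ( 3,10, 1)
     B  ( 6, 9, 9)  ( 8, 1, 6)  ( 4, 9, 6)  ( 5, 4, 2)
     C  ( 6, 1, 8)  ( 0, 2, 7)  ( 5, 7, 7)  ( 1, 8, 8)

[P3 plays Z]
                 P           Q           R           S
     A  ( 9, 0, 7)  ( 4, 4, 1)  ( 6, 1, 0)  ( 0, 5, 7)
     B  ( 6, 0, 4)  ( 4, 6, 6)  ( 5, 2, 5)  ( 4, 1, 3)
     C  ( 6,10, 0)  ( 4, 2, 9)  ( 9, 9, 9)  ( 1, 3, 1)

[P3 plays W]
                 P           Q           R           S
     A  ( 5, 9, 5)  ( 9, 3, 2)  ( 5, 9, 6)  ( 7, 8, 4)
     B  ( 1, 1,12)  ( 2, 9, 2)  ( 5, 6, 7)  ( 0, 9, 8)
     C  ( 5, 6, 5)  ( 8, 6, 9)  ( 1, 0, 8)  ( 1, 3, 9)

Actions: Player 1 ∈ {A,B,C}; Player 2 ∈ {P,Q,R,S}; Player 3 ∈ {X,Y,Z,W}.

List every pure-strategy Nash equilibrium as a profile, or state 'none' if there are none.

Nash profiles: (A,R,W)

(A,P,X): not NE [P1→C gives 7>1; P2→S gives 9>1; P3→Z gives 7>4]
(A,P,Y): not NE [P1→C gives 6>3; P2→S gives 10>7; P3→Z gives 7>0]
(A,P,Z): not NE [P2→S gives 5>0]
(A,P,W): not NE [P3→Z gives 7>5]
(A,Q,X): not NE [P3→Y gives 7>2]
(A,Q,Y): not NE [P2→S gives 10>9]
(A,Q,Z): not NE [P2→S gives 5>4; P3→Y gives 7>1]
(A,Q,W): not NE [P2→R gives 9>3; P3→Y gives 7>2]
(A,R,X): not NE [P1→B gives 9>4; P2→S gives 9>4; P3→W gives 6>5]
(A,R,Y): not NE [P2→S gives 10>1; P3→W gives 6>2]
(A,R,Z): not NE [P1→C gives 9>6; P2→S gives 5>1; P3→W gives 6>0]
(A,R,W): NE
(A,S,X): not NE [P1→C gives 3>2; P3→Z gives 7>6]
(A,S,Y): not NE [P1→B gives 5>3; P3→Z gives 7>1]
(A,S,Z): not NE [P1→B gives 4>0]
(A,S,W): not NE [P2→R gives 9>8; P3→Z gives 7>4]
(B,P,X): not NE [P1→C gives 7>6; P2→S gives 8>1; P3→W gives 12>0]
(B,P,Y): not NE [P3→W gives 12>9]
(B,P,Z): not NE [P1→A gives 9>6; P2→Q gives 6>0; P3→W gives 12>4]
(B,P,W): not NE [P1→C gives 5>1; P2→S gives 9>1]
(B,Q,X): not NE [P1→A gives 7>5; P2→S gives 8>4]
(B,Q,Y): not NE [P1→A gives 9>8; P2→R gives 9>1; P3→X gives 9>6]
(B,Q,Z): not NE [P3→X gives 9>6]
(B,Q,W): not NE [P1→A gives 9>2; P3→X gives 9>2]
(B,R,X): not NE [P2→S gives 8>7; P3→W gives 7>5]
(B,R,Y): not NE [P1→A gives 9>4; P3→W gives 7>6]
(B,R,Z): not NE [P1→C gives 9>5; P2→Q gives 6>2; P3→W gives 7>5]
(B,R,W): not NE [P2→S gives 9>6]
(B,S,X): not NE [P1→C gives 3>0]
(B,S,Y): not NE [P2→R gives 9>4; P3→W gives 8>2]
(B,S,Z): not NE [P2→Q gives 6>1; P3→W gives 8>3]
(B,S,W): not NE [P1→A gives 7>0]
(C,P,X): not NE [P2→Q gives 8>4; P3→Y gives 8>7]
(C,P,Y): not NE [P2→S gives 8>1]
(C,P,Z): not NE [P1→A gives 9>6; P3→Y gives 8>0]
(C,P,W): not NE [P3→Y gives 8>5]
(C,Q,X): not NE [P1→A gives 7>3; P3→W gives 9>2]
(C,Q,Y): not NE [P1→A gives 9>0; P2→S gives 8>2; P3→W gives 9>7]
(C,Q,Z): not NE [P2→P gives 10>2]
(C,Q,W): not NE [P1→A gives 9>8]
(C,R,X): not NE [P1→B gives 9>0; P2→Q gives 8>2; P3→Z gives 9>5]
(C,R,Y): not NE [P1→A gives 9>5; P2→S gives 8>7; P3→Z gives 9>7]
(C,R,Z): not NE [P2→P gives 10>9]
(C,R,W): not NE [P1→B gives 5>1; P2→Q gives 6>0; P3→Z gives 9>8]
(C,S,X): not NE [P2→Q gives 8>7; P3→W gives 9>8]
(C,S,Y): not NE [P1→B gives 5>1; P3→W gives 9>8]
(C,S,Z): not NE [P1→B gives 4>1; P2→P gives 10>3; P3→W gives 9>1]
(C,S,W): not NE [P1→A gives 7>1; P2→Q gives 6>3]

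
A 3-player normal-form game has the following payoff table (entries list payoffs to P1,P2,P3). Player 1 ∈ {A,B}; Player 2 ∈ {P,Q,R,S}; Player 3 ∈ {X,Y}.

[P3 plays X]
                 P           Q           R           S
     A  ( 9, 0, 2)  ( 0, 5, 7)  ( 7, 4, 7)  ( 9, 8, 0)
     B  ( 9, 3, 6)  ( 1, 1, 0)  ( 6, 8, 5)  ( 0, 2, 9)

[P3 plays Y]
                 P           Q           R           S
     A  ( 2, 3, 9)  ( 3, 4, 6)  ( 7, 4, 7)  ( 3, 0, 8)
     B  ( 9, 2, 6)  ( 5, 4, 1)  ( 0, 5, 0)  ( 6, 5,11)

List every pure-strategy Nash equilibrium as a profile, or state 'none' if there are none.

(A,P,X): not NE [P2→S gives 8>0; P3→Y gives 9>2]
(A,P,Y): not NE [P1→B gives 9>2; P2→R gives 4>3]
(A,Q,X): not NE [P1→B gives 1>0; P2→S gives 8>5]
(A,Q,Y): not NE [P1→B gives 5>3; P3→X gives 7>6]
(A,R,X): not NE [P2→S gives 8>4]
(A,R,Y): NE
(A,S,X): not NE [P3→Y gives 8>0]
(A,S,Y): not NE [P1→B gives 6>3; P2→R gives 4>0]
(B,P,X): not NE [P2→R gives 8>3]
(B,P,Y): not NE [P2→S gives 5>2]
(B,Q,X): not NE [P2→R gives 8>1; P3→Y gives 1>0]
(B,Q,Y): not NE [P2→S gives 5>4]
(B,R,X): not NE [P1→A gives 7>6]
(B,R,Y): not NE [P1→A gives 7>0; P3→X gives 5>0]
(B,S,X): not NE [P1→A gives 9>0; P2→R gives 8>2; P3→Y gives 11>9]
(B,S,Y): NE

NE set: (A,R,Y), (B,S,Y)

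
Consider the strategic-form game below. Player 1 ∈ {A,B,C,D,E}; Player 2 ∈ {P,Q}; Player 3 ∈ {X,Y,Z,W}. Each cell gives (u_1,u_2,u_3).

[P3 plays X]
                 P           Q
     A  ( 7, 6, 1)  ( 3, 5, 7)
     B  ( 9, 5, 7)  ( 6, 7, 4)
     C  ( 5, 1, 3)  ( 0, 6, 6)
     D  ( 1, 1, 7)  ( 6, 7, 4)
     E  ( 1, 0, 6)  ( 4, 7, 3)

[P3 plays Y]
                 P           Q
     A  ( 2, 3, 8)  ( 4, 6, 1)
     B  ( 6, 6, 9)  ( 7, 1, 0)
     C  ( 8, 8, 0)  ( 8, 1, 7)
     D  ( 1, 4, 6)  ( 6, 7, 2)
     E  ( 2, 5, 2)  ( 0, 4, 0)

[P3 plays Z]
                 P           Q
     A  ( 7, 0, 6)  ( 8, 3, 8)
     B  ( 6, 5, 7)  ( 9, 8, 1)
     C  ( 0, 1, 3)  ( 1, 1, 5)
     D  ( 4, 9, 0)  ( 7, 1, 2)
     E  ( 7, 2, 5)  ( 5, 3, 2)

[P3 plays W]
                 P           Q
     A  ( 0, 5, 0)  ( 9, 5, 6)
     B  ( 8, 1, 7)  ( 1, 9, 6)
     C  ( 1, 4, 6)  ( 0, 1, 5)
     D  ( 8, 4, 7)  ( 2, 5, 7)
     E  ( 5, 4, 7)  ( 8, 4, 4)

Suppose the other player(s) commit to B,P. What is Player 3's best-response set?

u_3(X vs B,P) = 7
u_3(Y vs B,P) = 9
u_3(Z vs B,P) = 7
u_3(W vs B,P) = 7
max payoff 9 at {Y}

argmax u_3 = {Y}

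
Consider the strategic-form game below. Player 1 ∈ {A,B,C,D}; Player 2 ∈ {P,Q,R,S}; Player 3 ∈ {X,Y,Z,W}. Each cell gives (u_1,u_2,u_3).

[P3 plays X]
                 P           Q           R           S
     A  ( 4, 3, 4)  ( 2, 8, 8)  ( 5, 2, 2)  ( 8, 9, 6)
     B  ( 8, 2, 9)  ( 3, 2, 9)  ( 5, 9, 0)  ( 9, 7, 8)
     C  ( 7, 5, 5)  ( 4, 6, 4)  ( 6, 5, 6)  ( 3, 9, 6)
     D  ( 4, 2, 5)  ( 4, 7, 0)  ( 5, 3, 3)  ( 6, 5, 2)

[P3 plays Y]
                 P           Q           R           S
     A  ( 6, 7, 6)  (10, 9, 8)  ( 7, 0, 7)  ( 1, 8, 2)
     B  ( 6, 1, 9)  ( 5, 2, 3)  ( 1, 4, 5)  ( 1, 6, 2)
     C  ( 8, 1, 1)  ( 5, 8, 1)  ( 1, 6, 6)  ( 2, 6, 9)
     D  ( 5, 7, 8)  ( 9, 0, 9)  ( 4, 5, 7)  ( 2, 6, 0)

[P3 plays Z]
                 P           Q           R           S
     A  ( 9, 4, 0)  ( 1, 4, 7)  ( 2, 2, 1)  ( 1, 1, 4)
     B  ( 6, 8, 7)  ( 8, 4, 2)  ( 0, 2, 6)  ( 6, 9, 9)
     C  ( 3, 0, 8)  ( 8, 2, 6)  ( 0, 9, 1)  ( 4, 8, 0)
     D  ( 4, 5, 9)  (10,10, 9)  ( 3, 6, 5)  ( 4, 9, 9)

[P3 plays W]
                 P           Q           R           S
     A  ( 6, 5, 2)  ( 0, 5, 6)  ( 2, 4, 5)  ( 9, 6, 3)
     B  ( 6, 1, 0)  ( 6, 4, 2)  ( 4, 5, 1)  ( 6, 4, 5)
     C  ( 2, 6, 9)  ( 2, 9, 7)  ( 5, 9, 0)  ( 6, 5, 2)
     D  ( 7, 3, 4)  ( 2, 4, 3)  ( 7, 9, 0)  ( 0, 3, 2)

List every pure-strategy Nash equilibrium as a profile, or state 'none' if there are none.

PSNE = {(A,Q,Y), (B,S,Z), (D,Q,Z)}

(A,P,X): not NE [P1→B gives 8>4; P2→S gives 9>3; P3→Y gives 6>4]
(A,P,Y): not NE [P1→C gives 8>6; P2→Q gives 9>7]
(A,P,Z): not NE [P3→Y gives 6>0]
(A,P,W): not NE [P1→D gives 7>6; P2→S gives 6>5; P3→Y gives 6>2]
(A,Q,X): not NE [P1→D gives 4>2; P2→S gives 9>8]
(A,Q,Y): NE
(A,Q,Z): not NE [P1→D gives 10>1; P3→Y gives 8>7]
(A,Q,W): not NE [P1→B gives 6>0; P2→S gives 6>5; P3→Y gives 8>6]
(A,R,X): not NE [P1→C gives 6>5; P2→S gives 9>2; P3→Y gives 7>2]
(A,R,Y): not NE [P2→Q gives 9>0]
(A,R,Z): not NE [P1→D gives 3>2; P2→Q gives 4>2; P3→Y gives 7>1]
(A,R,W): not NE [P1→D gives 7>2; P2→S gives 6>4; P3→Y gives 7>5]
(A,S,X): not NE [P1→B gives 9>8]
(A,S,Y): not NE [P1→D gives 2>1; P2→Q gives 9>8; P3→X gives 6>2]
(A,S,Z): not NE [P1→B gives 6>1; P2→Q gives 4>1; P3→X gives 6>4]
(A,S,W): not NE [P3→X gives 6>3]
(B,P,X): not NE [P2→R gives 9>2]
(B,P,Y): not NE [P1→C gives 8>6; P2→S gives 6>1]
(B,P,Z): not NE [P1→A gives 9>6; P2→S gives 9>8; P3→Y gives 9>7]
(B,P,W): not NE [P1→D gives 7>6; P2→R gives 5>1; P3→Y gives 9>0]
(B,Q,X): not NE [P1→D gives 4>3; P2→R gives 9>2]
(B,Q,Y): not NE [P1→A gives 10>5; P2→S gives 6>2; P3→X gives 9>3]
(B,Q,Z): not NE [P1→D gives 10>8; P2→S gives 9>4; P3→X gives 9>2]
(B,Q,W): not NE [P2→R gives 5>4; P3→X gives 9>2]
(B,R,X): not NE [P1→C gives 6>5; P3→Z gives 6>0]
(B,R,Y): not NE [P1→A gives 7>1; P2→S gives 6>4; P3→Z gives 6>5]
(B,R,Z): not NE [P1→D gives 3>0; P2→S gives 9>2]
(B,R,W): not NE [P1→D gives 7>4; P3→Z gives 6>1]
(B,S,X): not NE [P2→R gives 9>7; P3→Z gives 9>8]
(B,S,Y): not NE [P1→D gives 2>1; P3→Z gives 9>2]
(B,S,Z): NE
(B,S,W): not NE [P1→A gives 9>6; P2→R gives 5>4; P3→Z gives 9>5]
(C,P,X): not NE [P1→B gives 8>7; P2→S gives 9>5; P3→W gives 9>5]
(C,P,Y): not NE [P2→Q gives 8>1; P3→W gives 9>1]
(C,P,Z): not NE [P1→A gives 9>3; P2→R gives 9>0; P3→W gives 9>8]
(C,P,W): not NE [P1→D gives 7>2; P2→R gives 9>6]
(C,Q,X): not NE [P2→S gives 9>6; P3→W gives 7>4]
(C,Q,Y): not NE [P1→A gives 10>5; P3→W gives 7>1]
(C,Q,Z): not NE [P1→D gives 10>8; P2→R gives 9>2; P3→W gives 7>6]
(C,Q,W): not NE [P1→B gives 6>2]
(C,R,X): not NE [P2→S gives 9>5]
(C,R,Y): not NE [P1→A gives 7>1; P2→Q gives 8>6]
(C,R,Z): not NE [P1→D gives 3>0; P3→Y gives 6>1]
(C,R,W): not NE [P1→D gives 7>5; P3→Y gives 6>0]
(C,S,X): not NE [P1→B gives 9>3; P3→Y gives 9>6]
(C,S,Y): not NE [P2→Q gives 8>6]
(C,S,Z): not NE [P1→B gives 6>4; P2→R gives 9>8; P3→Y gives 9>0]
(C,S,W): not NE [P1→A gives 9>6; P2→R gives 9>5; P3→Y gives 9>2]
(D,P,X): not NE [P1→B gives 8>4; P2→Q gives 7>2; P3→Z gives 9>5]
(D,P,Y): not NE [P1→C gives 8>5; P3→Z gives 9>8]
(D,P,Z): not NE [P1→A gives 9>4; P2→Q gives 10>5]
(D,P,W): not NE [P2→R gives 9>3; P3→Z gives 9>4]
(D,Q,X): not NE [P3→Z gives 9>0]
(D,Q,Y): not NE [P1→A gives 10>9; P2→P gives 7>0]
(D,Q,Z): NE
(D,Q,W): not NE [P1→B gives 6>2; P2→R gives 9>4; P3→Z gives 9>3]
(D,R,X): not NE [P1→C gives 6>5; P2→Q gives 7>3; P3→Y gives 7>3]
(D,R,Y): not NE [P1→A gives 7>4; P2→P gives 7>5]
(D,R,Z): not NE [P2→Q gives 10>6; P3→Y gives 7>5]
(D,R,W): not NE [P3→Y gives 7>0]
(D,S,X): not NE [P1→B gives 9>6; P2→Q gives 7>5; P3→Z gives 9>2]
(D,S,Y): not NE [P2→P gives 7>6; P3→Z gives 9>0]
(D,S,Z): not NE [P1→B gives 6>4; P2→Q gives 10>9]
(D,S,W): not NE [P1→A gives 9>0; P2→R gives 9>3; P3→Z gives 9>2]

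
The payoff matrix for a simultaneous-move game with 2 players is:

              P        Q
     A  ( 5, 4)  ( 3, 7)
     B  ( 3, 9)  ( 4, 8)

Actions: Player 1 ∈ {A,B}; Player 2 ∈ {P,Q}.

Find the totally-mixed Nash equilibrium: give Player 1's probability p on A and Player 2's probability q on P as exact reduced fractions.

(p,q) = (1/4, 1/3)

P1 indiff ⇒ q·5+(1-q)·3 = q·3+(1-q)·4 ⇒ q(2) = (1-q)(1) ⇒ q = 1/3
P2 indiff ⇒ p·4+(1-p)·9 = p·7+(1-p)·8 ⇒ p(-3) = (1-p)(-1) ⇒ p = 1/4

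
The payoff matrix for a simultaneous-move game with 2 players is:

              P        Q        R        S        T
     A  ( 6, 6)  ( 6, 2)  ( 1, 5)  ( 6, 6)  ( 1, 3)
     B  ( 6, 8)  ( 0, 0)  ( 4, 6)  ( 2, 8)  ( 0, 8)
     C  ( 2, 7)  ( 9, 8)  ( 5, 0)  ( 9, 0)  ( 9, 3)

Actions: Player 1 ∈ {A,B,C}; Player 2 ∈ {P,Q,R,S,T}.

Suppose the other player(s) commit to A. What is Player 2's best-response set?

P2 best: {P,S}

u_2(P vs A) = 6
u_2(Q vs A) = 2
u_2(R vs A) = 5
u_2(S vs A) = 6
u_2(T vs A) = 3
max payoff 6 at {P,S}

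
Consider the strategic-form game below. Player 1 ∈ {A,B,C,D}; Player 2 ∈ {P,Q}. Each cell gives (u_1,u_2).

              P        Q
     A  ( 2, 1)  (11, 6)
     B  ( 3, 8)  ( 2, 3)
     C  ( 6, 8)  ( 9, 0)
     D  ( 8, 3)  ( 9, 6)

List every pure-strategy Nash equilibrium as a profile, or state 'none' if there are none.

(A,P): not NE [P1→D gives 8>2; P2→Q gives 6>1]
(A,Q): NE
(B,P): not NE [P1→D gives 8>3]
(B,Q): not NE [P1→A gives 11>2; P2→P gives 8>3]
(C,P): not NE [P1→D gives 8>6]
(C,Q): not NE [P1→A gives 11>9; P2→P gives 8>0]
(D,P): not NE [P2→Q gives 6>3]
(D,Q): not NE [P1→A gives 11>9]

Nash profiles: (A,Q)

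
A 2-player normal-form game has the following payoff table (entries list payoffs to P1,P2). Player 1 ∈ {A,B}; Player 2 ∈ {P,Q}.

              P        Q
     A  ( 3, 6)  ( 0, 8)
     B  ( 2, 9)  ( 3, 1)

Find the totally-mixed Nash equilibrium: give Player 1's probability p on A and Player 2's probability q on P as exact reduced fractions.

(p,q) = (4/5, 3/4)

P1 indiff ⇒ q·3+(1-q)·0 = q·2+(1-q)·3 ⇒ q(1) = (1-q)(3) ⇒ q = 3/4
P2 indiff ⇒ p·6+(1-p)·9 = p·8+(1-p)·1 ⇒ p(-2) = (1-p)(-8) ⇒ p = 4/5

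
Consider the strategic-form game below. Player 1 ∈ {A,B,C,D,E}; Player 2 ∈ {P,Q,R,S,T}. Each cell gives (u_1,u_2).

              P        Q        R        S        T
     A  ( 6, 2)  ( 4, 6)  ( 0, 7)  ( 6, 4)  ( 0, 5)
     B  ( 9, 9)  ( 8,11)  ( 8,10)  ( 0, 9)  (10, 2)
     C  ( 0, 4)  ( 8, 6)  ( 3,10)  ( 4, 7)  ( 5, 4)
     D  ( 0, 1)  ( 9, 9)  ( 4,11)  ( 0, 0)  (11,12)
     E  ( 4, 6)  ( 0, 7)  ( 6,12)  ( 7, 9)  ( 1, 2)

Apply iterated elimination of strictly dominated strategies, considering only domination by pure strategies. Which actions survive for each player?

IESDS → P1:{B,D} P2:{Q,R,T}

P2 drop P (Q beats it: A:6>2 B:11>9 C:6>4 D:9>1 E:7>6)
P2 drop S (R beats it: A:7>4 B:10>9 C:10>7 D:11>0 E:12>9)
P1 drop A (B beats it: Q:8>4 R:8>0 T:10>0)
P1 drop C (D beats it: Q:9>8 R:4>3 T:11>5)
P1 drop E (B beats it: Q:8>0 R:8>6 T:10>1)
P1→{B,D} P2→{Q,R,T}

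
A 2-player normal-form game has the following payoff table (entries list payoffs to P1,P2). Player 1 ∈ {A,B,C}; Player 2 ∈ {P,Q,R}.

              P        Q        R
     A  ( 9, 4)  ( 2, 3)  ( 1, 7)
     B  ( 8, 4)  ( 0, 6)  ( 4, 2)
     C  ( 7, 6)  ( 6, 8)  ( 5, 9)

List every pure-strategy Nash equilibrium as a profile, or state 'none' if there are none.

PSNE = {(C,R)}

(A,P): not NE [P2→R gives 7>4]
(A,Q): not NE [P1→C gives 6>2; P2→R gives 7>3]
(A,R): not NE [P1→C gives 5>1]
(B,P): not NE [P1→A gives 9>8; P2→Q gives 6>4]
(B,Q): not NE [P1→C gives 6>0]
(B,R): not NE [P1→C gives 5>4; P2→Q gives 6>2]
(C,P): not NE [P1→A gives 9>7; P2→R gives 9>6]
(C,Q): not NE [P2→R gives 9>8]
(C,R): NE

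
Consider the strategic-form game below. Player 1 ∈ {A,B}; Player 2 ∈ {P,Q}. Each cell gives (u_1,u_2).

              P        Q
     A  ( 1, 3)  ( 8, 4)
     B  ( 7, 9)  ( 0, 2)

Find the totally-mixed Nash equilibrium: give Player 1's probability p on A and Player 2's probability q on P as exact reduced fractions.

P1 indiff ⇒ q·1+(1-q)·8 = q·7+(1-q)·0 ⇒ q(-6) = (1-q)(-8) ⇒ q = 4/7
P2 indiff ⇒ p·3+(1-p)·9 = p·4+(1-p)·2 ⇒ p(-1) = (1-p)(-7) ⇒ p = 7/8

(p,q) = (7/8, 4/7)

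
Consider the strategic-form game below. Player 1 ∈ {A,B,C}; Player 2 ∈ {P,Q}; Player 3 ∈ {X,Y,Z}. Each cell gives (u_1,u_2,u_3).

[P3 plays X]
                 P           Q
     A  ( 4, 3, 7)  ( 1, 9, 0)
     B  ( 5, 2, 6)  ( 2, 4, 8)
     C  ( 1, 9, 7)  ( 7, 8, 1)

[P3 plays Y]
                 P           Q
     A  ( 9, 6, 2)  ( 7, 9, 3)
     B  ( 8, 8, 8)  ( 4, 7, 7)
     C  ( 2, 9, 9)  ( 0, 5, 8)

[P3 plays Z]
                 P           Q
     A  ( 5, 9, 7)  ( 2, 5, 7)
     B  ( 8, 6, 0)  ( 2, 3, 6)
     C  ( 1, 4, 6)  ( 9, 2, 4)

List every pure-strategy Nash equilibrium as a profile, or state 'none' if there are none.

Equilibria: none

(A,P,X): not NE [P1→B gives 5>4; P2→Q gives 9>3]
(A,P,Y): not NE [P2→Q gives 9>6; P3→Z gives 7>2]
(A,P,Z): not NE [P1→B gives 8>5]
(A,Q,X): not NE [P1→C gives 7>1; P3→Z gives 7>0]
(A,Q,Y): not NE [P3→Z gives 7>3]
(A,Q,Z): not NE [P1→C gives 9>2; P2→P gives 9>5]
(B,P,X): not NE [P2→Q gives 4>2; P3→Y gives 8>6]
(B,P,Y): not NE [P1→A gives 9>8]
(B,P,Z): not NE [P3→Y gives 8>0]
(B,Q,X): not NE [P1→C gives 7>2]
(B,Q,Y): not NE [P1→A gives 7>4; P2→P gives 8>7; P3→X gives 8>7]
(B,Q,Z): not NE [P1→C gives 9>2; P2→P gives 6>3; P3→X gives 8>6]
(C,P,X): not NE [P1→B gives 5>1; P3→Y gives 9>7]
(C,P,Y): not NE [P1→A gives 9>2]
(C,P,Z): not NE [P1→B gives 8>1; P3→Y gives 9>6]
(C,Q,X): not NE [P2→P gives 9>8; P3→Y gives 8>1]
(C,Q,Y): not NE [P1→A gives 7>0; P2→P gives 9>5]
(C,Q,Z): not NE [P2→P gives 4>2; P3→Y gives 8>4]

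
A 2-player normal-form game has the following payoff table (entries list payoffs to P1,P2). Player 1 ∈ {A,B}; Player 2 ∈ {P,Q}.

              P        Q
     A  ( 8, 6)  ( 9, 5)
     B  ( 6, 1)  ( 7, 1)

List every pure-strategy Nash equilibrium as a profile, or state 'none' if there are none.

(A,P): NE
(A,Q): not NE [P2→P gives 6>5]
(B,P): not NE [P1→A gives 8>6]
(B,Q): not NE [P1→A gives 9>7]

NE set: (A,P)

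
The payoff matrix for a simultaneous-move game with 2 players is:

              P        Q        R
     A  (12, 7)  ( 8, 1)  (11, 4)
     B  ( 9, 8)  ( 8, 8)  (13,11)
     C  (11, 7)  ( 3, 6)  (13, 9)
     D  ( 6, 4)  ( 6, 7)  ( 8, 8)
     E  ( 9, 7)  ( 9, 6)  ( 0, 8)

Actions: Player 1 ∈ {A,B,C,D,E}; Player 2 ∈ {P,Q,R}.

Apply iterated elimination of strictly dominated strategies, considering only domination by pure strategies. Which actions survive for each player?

Remaining: P1:{A,B,C} P2:{P,R}

P1 drop D (A beats it: P:12>6 Q:8>6 R:11>8)
P2 drop Q (R beats it: A:4>1 B:11>8 C:9>6 E:8>6)
P1 drop E (A beats it: P:12>9 R:11>0)
P1→{A,B,C} P2→{P,R}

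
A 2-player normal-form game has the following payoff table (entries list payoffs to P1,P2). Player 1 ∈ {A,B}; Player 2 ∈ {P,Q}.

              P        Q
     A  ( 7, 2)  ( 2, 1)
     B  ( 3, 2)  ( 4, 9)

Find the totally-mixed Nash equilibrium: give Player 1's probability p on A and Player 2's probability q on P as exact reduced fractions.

(p,q) = (7/8, 1/3)

P1 indiff ⇒ q·7+(1-q)·2 = q·3+(1-q)·4 ⇒ q(4) = (1-q)(2) ⇒ q = 1/3
P2 indiff ⇒ p·2+(1-p)·2 = p·1+(1-p)·9 ⇒ p(1) = (1-p)(7) ⇒ p = 7/8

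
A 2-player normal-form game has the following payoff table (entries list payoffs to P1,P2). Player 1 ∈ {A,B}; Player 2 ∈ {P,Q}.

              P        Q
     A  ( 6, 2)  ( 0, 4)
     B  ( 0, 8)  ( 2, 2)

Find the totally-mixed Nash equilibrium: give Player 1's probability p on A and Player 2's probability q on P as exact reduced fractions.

(p,q) = (3/4, 1/4)

P1 indiff ⇒ q·6+(1-q)·0 = q·0+(1-q)·2 ⇒ q(6) = (1-q)(2) ⇒ q = 1/4
P2 indiff ⇒ p·2+(1-p)·8 = p·4+(1-p)·2 ⇒ p(-2) = (1-p)(-6) ⇒ p = 3/4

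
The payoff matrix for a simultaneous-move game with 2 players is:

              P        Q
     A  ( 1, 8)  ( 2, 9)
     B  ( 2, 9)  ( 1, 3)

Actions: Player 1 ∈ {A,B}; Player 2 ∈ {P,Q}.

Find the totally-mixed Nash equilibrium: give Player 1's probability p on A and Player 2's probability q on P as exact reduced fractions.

P1 indiff ⇒ q·1+(1-q)·2 = q·2+(1-q)·1 ⇒ q(-1) = (1-q)(-1) ⇒ q = 1/2
P2 indiff ⇒ p·8+(1-p)·9 = p·9+(1-p)·3 ⇒ p(-1) = (1-p)(-6) ⇒ p = 6/7

(p,q) = (6/7, 1/2)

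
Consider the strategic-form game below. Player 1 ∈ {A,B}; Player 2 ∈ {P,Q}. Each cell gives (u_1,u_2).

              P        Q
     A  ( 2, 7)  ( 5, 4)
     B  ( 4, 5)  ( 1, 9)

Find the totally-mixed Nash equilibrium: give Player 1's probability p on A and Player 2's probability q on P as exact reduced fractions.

P1 indiff ⇒ q·2+(1-q)·5 = q·4+(1-q)·1 ⇒ q(-2) = (1-q)(-4) ⇒ q = 2/3
P2 indiff ⇒ p·7+(1-p)·5 = p·4+(1-p)·9 ⇒ p(3) = (1-p)(4) ⇒ p = 4/7

p=4/7, q=2/3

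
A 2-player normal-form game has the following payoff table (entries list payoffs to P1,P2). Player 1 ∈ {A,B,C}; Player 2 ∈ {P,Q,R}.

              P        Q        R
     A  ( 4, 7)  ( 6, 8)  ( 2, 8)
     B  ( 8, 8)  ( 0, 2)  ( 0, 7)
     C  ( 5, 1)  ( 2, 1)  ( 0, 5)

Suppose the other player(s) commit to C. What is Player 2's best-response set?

u_2(P vs C) = 1
u_2(Q vs C) = 1
u_2(R vs C) = 5
max payoff 5 at {R}

BR_2 = {R}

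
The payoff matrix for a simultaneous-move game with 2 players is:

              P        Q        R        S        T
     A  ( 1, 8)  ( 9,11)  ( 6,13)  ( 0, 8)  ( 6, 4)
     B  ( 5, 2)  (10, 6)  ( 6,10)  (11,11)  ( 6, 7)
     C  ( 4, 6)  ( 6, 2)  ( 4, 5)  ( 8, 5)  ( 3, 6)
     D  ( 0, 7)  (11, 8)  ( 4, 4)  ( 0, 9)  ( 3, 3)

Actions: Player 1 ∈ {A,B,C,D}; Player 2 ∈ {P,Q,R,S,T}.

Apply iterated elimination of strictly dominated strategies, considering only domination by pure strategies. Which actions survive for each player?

P1 drop C (B beats it: P:5>4 Q:10>6 R:6>4 S:11>8 T:6>3)
P2 drop P (Q beats it: A:11>8 B:6>2 D:8>7)
P2 drop T (R beats it: A:13>4 B:10>7 D:4>3)
P1→{A,B,D} P2→{Q,R,S}

IESDS → P1:{A,B,D} P2:{Q,R,S}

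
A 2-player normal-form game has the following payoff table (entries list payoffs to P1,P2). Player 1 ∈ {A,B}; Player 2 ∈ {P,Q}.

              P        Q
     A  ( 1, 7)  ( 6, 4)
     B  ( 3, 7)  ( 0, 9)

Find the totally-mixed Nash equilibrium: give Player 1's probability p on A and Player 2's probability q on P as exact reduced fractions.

P1 indiff ⇒ q·1+(1-q)·6 = q·3+(1-q)·0 ⇒ q(-2) = (1-q)(-6) ⇒ q = 3/4
P2 indiff ⇒ p·7+(1-p)·7 = p·4+(1-p)·9 ⇒ p(3) = (1-p)(2) ⇒ p = 2/5

(p,q) = (2/5, 3/4)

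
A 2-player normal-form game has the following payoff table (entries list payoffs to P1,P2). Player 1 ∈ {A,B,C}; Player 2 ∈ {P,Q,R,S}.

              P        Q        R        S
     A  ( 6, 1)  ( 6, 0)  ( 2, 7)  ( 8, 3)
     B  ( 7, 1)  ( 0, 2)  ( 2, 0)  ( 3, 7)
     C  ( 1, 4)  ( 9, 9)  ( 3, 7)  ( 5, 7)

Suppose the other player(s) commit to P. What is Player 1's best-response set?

u_1(A vs P) = 6
u_1(B vs P) = 7
u_1(C vs P) = 1
max payoff 7 at {B}

P1 best: {B}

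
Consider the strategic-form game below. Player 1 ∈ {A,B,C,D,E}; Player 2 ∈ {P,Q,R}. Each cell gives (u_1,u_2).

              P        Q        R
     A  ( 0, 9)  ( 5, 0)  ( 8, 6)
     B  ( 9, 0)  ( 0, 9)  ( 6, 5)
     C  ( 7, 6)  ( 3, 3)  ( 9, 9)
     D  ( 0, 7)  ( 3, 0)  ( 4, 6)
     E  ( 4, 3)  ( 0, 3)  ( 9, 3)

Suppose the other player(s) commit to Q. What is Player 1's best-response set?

P1 best: {A}

u_1(A vs Q) = 5
u_1(B vs Q) = 0
u_1(C vs Q) = 3
u_1(D vs Q) = 3
u_1(E vs Q) = 0
max payoff 5 at {A}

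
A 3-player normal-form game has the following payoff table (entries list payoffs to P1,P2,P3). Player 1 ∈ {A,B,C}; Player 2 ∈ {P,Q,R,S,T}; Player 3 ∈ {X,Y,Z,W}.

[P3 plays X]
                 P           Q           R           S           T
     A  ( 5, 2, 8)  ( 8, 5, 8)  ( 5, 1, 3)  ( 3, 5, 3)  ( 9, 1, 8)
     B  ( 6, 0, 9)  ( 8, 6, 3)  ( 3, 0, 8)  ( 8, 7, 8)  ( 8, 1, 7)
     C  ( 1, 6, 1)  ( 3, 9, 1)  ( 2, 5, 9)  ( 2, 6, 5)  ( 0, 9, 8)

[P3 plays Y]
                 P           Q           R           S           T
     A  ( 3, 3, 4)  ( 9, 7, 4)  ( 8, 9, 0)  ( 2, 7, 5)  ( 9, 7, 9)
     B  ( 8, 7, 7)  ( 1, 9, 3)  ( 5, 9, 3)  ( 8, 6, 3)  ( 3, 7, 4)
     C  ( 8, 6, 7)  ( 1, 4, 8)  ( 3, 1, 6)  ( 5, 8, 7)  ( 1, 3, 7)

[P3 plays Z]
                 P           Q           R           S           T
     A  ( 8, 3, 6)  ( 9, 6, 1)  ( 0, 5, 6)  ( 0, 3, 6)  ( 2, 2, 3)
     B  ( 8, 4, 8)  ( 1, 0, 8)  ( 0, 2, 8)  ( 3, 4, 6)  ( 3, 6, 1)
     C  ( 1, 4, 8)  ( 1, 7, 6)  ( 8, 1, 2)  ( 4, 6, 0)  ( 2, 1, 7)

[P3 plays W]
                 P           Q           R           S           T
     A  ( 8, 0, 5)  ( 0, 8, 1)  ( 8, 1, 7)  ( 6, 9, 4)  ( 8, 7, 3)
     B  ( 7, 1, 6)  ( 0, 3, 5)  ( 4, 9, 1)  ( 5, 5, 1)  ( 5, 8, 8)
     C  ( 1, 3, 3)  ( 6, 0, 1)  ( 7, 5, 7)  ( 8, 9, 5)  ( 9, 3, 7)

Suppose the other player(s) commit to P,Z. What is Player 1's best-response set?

argmax u_1 = {A,B}

u_1(A vs P,Z) = 8
u_1(B vs P,Z) = 8
u_1(C vs P,Z) = 1
max payoff 8 at {A,B}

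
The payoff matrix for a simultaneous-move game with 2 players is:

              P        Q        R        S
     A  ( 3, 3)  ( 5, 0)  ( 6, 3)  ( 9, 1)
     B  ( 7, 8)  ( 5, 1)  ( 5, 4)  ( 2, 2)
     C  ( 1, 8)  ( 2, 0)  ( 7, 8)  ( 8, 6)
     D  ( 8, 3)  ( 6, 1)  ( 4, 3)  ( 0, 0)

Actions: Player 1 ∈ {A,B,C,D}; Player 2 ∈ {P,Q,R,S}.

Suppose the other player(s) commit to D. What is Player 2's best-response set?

u_2(P vs D) = 3
u_2(Q vs D) = 1
u_2(R vs D) = 3
u_2(S vs D) = 0
max payoff 3 at {P,R}

argmax u_2 = {P,R}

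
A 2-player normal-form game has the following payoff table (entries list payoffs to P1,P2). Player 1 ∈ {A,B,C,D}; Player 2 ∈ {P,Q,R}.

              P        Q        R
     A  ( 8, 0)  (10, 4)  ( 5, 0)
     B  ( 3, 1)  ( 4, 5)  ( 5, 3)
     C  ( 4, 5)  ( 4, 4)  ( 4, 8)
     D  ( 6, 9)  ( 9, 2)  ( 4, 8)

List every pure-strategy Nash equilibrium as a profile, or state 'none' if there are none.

NE set: (A,Q)

(A,P): not NE [P2→Q gives 4>0]
(A,Q): NE
(A,R): not NE [P2→Q gives 4>0]
(B,P): not NE [P1→A gives 8>3; P2→Q gives 5>1]
(B,Q): not NE [P1→A gives 10>4]
(B,R): not NE [P2→Q gives 5>3]
(C,P): not NE [P1→A gives 8>4; P2→R gives 8>5]
(C,Q): not NE [P1→A gives 10>4; P2→R gives 8>4]
(C,R): not NE [P1→B gives 5>4]
(D,P): not NE [P1→A gives 8>6]
(D,Q): not NE [P1→A gives 10>9; P2→P gives 9>2]
(D,R): not NE [P1→B gives 5>4; P2→P gives 9>8]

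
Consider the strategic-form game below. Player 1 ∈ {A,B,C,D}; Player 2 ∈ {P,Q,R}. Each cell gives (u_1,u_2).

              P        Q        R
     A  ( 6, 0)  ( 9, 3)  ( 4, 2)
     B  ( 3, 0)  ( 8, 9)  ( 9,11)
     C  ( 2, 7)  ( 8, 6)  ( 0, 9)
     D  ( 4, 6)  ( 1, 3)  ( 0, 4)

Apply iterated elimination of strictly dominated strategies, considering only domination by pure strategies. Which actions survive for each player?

Remaining: P1:{A,B} P2:{Q,R}

P1 drop C (A beats it: P:6>2 Q:9>8 R:4>0)
P1 drop D (A beats it: P:6>4 Q:9>1 R:4>0)
P2 drop P (Q beats it: A:3>0 B:9>0)
P1→{A,B} P2→{Q,R}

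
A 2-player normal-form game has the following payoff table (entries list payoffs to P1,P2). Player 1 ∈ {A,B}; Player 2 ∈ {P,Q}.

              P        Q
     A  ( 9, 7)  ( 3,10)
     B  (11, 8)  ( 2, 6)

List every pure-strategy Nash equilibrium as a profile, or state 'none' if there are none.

(A,P): not NE [P1→B gives 11>9; P2→Q gives 10>7]
(A,Q): NE
(B,P): NE
(B,Q): not NE [P1→A gives 3>2; P2→P gives 8>6]

PSNE = {(A,Q), (B,P)}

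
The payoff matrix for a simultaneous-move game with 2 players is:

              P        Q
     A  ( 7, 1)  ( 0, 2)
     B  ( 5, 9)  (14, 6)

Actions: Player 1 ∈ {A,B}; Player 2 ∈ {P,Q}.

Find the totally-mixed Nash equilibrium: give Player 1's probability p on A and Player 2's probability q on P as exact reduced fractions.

p=3/4, q=7/8

P1 indiff ⇒ q·7+(1-q)·0 = q·5+(1-q)·14 ⇒ q(2) = (1-q)(14) ⇒ q = 7/8
P2 indiff ⇒ p·1+(1-p)·9 = p·2+(1-p)·6 ⇒ p(-1) = (1-p)(-3) ⇒ p = 3/4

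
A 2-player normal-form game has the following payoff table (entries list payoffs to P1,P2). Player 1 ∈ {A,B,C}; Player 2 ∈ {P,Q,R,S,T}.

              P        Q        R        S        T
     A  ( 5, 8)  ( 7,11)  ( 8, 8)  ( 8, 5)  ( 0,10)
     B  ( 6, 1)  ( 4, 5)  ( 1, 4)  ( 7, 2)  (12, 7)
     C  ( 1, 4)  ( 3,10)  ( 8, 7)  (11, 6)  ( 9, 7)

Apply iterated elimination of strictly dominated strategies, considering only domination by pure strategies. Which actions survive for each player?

P2 drop P (Q beats it: A:11>8 B:5>1 C:10>4)
P2 drop R (Q beats it: A:11>8 B:5>4 C:10>7)
P2 drop S (Q beats it: A:11>5 B:5>2 C:10>6)
P1 drop C (B beats it: Q:4>3 T:12>9)
P1→{A,B} P2→{Q,T}

Survivors P1:{A,B} P2:{Q,T}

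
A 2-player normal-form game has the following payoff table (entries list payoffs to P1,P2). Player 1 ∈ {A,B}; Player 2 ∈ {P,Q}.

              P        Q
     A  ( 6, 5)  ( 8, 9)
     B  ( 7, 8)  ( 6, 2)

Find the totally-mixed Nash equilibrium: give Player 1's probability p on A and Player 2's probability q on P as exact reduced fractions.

(p,q) = (3/5, 2/3)

P1 indiff ⇒ q·6+(1-q)·8 = q·7+(1-q)·6 ⇒ q(-1) = (1-q)(-2) ⇒ q = 2/3
P2 indiff ⇒ p·5+(1-p)·8 = p·9+(1-p)·2 ⇒ p(-4) = (1-p)(-6) ⇒ p = 3/5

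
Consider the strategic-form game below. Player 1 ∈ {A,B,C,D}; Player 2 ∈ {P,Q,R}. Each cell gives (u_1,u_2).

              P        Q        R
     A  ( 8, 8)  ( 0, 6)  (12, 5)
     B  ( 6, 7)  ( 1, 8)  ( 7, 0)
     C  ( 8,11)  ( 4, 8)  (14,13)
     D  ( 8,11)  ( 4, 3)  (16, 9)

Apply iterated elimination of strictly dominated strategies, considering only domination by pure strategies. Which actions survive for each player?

IESDS → P1:{A,C,D} P2:{P,R}

P1 drop B (C beats it: P:8>6 Q:4>1 R:14>7)
P2 drop Q (P beats it: A:8>6 C:11>8 D:11>3)
P1→{A,C,D} P2→{P,R}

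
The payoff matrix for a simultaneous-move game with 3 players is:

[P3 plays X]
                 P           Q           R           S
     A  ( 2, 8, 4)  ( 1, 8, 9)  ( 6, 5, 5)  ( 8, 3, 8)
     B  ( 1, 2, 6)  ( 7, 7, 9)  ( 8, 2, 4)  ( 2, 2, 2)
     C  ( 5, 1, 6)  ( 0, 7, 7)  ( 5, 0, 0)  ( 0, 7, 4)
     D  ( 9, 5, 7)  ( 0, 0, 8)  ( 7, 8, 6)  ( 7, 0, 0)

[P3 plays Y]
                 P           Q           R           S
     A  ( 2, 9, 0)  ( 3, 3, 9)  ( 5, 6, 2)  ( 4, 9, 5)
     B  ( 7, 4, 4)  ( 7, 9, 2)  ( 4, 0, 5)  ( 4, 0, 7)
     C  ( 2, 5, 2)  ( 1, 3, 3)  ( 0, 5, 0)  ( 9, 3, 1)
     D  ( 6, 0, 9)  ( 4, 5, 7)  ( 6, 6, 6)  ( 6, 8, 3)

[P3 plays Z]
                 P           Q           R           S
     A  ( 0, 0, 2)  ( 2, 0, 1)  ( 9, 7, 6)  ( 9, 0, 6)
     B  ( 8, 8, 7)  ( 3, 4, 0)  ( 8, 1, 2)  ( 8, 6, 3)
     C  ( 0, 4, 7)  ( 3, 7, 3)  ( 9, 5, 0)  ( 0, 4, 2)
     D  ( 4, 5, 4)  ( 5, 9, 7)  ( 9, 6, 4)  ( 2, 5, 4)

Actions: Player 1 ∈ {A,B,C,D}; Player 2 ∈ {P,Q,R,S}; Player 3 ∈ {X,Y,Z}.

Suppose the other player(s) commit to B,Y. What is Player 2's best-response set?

u_2(P vs B,Y) = 4
u_2(Q vs B,Y) = 9
u_2(R vs B,Y) = 0
u_2(S vs B,Y) = 0
max payoff 9 at {Q}

P2 best: {Q}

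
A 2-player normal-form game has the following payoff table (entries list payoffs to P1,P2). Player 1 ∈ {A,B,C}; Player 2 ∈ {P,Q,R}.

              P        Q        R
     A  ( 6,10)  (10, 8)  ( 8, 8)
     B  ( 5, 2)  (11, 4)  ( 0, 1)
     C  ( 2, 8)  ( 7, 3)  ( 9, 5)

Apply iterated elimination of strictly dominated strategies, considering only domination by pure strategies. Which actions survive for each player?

P2 drop R (P beats it: A:10>8 B:2>1 C:8>5)
P1 drop C (A beats it: P:6>2 Q:10>7)
P1→{A,B} P2→{P,Q}

Survivors P1:{A,B} P2:{P,Q}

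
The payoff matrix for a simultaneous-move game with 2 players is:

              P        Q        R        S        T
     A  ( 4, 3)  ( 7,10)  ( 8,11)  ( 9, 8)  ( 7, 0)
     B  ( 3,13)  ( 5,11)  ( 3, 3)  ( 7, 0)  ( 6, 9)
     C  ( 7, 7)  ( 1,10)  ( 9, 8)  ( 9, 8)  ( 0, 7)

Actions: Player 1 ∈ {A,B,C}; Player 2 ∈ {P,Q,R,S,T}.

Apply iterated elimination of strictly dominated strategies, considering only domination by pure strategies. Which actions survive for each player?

P1 drop B (A beats it: P:4>3 Q:7>5 R:8>3 S:9>7 T:7>6)
P2 drop P (Q beats it: A:10>3 C:10>7)
P2 drop S (Q beats it: A:10>8 C:10>8)
P2 drop T (Q beats it: A:10>0 C:10>7)
P1→{A,C} P2→{Q,R}

IESDS → P1:{A,C} P2:{Q,R}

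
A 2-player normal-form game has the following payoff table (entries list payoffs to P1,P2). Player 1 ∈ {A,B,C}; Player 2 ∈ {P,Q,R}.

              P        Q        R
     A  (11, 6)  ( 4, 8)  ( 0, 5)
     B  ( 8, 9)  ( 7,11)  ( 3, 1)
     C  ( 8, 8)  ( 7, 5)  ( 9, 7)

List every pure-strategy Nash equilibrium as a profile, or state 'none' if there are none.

(A,P): not NE [P2→Q gives 8>6]
(A,Q): not NE [P1→C gives 7>4]
(A,R): not NE [P1→C gives 9>0; P2→Q gives 8>5]
(B,P): not NE [P1→A gives 11>8; P2→Q gives 11>9]
(B,Q): NE
(B,R): not NE [P1→C gives 9>3; P2→Q gives 11>1]
(C,P): not NE [P1→A gives 11>8]
(C,Q): not NE [P2→P gives 8>5]
(C,R): not NE [P2→P gives 8>7]

NE set: (B,Q)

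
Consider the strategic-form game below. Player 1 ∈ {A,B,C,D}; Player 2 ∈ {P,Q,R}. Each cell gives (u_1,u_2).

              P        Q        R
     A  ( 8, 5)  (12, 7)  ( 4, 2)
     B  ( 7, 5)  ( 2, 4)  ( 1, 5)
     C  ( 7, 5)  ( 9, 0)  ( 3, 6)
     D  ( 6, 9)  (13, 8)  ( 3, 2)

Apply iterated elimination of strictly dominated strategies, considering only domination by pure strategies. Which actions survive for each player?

P1 drop B (A beats it: P:8>7 Q:12>2 R:4>1)
P1 drop C (A beats it: P:8>7 Q:12>9 R:4>3)
P2 drop R (P beats it: A:5>2 D:9>2)
P1→{A,D} P2→{P,Q}

IESDS → P1:{A,D} P2:{P,Q}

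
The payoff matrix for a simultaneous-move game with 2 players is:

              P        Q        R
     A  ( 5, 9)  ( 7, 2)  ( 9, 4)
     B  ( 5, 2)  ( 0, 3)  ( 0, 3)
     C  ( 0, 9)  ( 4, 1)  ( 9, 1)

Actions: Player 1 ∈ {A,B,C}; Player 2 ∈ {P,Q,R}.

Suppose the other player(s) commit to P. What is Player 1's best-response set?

BR_1 = {A,B}

u_1(A vs P) = 5
u_1(B vs P) = 5
u_1(C vs P) = 0
max payoff 5 at {A,B}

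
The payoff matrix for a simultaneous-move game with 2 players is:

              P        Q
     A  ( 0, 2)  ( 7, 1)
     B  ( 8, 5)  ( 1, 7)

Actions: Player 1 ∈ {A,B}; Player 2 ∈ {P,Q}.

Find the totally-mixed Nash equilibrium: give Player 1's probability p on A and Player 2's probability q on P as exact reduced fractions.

(p,q) = (2/3, 3/7)

P1 indiff ⇒ q·0+(1-q)·7 = q·8+(1-q)·1 ⇒ q(-8) = (1-q)(-6) ⇒ q = 3/7
P2 indiff ⇒ p·2+(1-p)·5 = p·1+(1-p)·7 ⇒ p(1) = (1-p)(2) ⇒ p = 2/3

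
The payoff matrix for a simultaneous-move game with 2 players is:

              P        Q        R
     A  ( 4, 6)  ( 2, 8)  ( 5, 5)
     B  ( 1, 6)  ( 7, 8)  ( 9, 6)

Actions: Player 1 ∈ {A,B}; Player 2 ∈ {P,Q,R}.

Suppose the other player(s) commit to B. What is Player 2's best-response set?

u_2(P vs B) = 6
u_2(Q vs B) = 8
u_2(R vs B) = 6
max payoff 8 at {Q}

P2 best: {Q}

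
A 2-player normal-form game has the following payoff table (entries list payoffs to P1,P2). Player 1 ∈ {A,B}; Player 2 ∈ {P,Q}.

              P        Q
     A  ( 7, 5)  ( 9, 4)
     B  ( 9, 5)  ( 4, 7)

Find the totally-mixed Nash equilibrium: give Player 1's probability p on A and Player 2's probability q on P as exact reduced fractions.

P1 indiff ⇒ q·7+(1-q)·9 = q·9+(1-q)·4 ⇒ q(-2) = (1-q)(-5) ⇒ q = 5/7
P2 indiff ⇒ p·5+(1-p)·5 = p·4+(1-p)·7 ⇒ p(1) = (1-p)(2) ⇒ p = 2/3

(p,q) = (2/3, 5/7)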